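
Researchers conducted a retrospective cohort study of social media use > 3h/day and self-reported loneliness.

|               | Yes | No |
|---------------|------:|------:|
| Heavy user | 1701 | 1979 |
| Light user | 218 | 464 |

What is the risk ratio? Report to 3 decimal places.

Cells: a = 1701, b = 1979, c = 218, d = 464.
Risk in exposed = 1701/3680 = 0.46223; risk in unexposed = 218/682 = 0.31965.
RR = 0.46223 / 0.31965 = 1.44605
The risk among the exposed is 1.45 times that among the unexposed.

1.446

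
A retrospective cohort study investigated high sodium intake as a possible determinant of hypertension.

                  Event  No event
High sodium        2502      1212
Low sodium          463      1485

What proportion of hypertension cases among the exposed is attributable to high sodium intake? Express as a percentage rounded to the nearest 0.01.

64.72

Cells: a = 2502, b = 1212, c = 463, d = 1485.
Risk in exposed = 2502/3714 = 0.67367; risk in unexposed = 463/1948 = 0.23768.
RR = 0.67367/0.23768 = 2.83435
AR% = (RR − 1)/RR × 100 = (2.83435 − 1)/2.83435 × 100 = 64.7185%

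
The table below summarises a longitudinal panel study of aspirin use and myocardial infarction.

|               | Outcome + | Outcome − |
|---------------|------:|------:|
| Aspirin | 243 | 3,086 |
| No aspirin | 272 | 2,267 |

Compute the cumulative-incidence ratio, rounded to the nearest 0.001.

Cells: a = 243, b = 3086, c = 272, d = 2267.
Risk in exposed = 243/3329 = 0.07299; risk in unexposed = 272/2539 = 0.10713.
RR = 0.07299 / 0.10713 = 0.68138
The risk is 32% lower among the exposed than among the unexposed.

0.681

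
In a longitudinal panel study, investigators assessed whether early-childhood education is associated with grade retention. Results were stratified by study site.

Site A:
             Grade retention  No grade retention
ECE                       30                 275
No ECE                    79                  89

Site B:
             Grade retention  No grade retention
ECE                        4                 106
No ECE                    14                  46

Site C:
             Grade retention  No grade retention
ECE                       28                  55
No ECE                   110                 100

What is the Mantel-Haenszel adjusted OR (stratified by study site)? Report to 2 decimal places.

OR_MH = Σ(aᵢdᵢ/nᵢ) / Σ(bᵢcᵢ/nᵢ), where nᵢ is the stratum total.
Stratum 1 (Site A): n = 473; a·d/n = 30·89/473 = 5.6448; b·c/n = 275·79/473 = 45.9302
Stratum 2 (Site B): n = 170; a·d/n = 4·46/170 = 1.0824; b·c/n = 106·14/170 = 8.7294
Stratum 3 (Site C): n = 293; a·d/n = 28·100/293 = 9.5563; b·c/n = 55·110/293 = 20.6485
OR_MH = (5.6448 + 1.0824 + 9.5563) / (45.9302 + 8.7294 + 20.6485) = 16.2835 / 75.3081 = 0.21622

0.22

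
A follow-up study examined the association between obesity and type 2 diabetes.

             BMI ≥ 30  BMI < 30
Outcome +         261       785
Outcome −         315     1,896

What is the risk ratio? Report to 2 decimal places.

1.55

Reading the table with exposure as columns: a = 261 (BMI ≥ 30, case), b = 315 (BMI ≥ 30, non-case), c = 785 (BMI < 30, case), d = 1896.
Risk in exposed = 261/576 = 0.45312; risk in unexposed = 785/2681 = 0.29280.
RR = 0.45312 / 0.29280 = 1.54755
The risk among the exposed is 1.55 times that among the unexposed.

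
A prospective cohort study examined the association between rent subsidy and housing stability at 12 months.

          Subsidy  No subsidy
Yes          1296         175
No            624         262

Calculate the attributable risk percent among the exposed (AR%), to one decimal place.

Reading the table with exposure as columns: a = 1296 (Subsidy, case), b = 624 (Subsidy, non-case), c = 175 (No subsidy, case), d = 262.
Risk in exposed = 1296/1920 = 0.67500; risk in unexposed = 175/437 = 0.40046.
RR = 0.67500/0.40046 = 1.68557
AR% = (RR − 1)/RR × 100 = (1.68557 − 1)/1.68557 × 100 = 40.6729%

40.7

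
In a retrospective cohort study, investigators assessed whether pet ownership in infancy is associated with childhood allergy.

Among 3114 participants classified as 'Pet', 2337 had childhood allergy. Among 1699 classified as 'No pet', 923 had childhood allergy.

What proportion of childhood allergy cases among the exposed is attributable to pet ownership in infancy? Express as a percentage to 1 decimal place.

From the description: a = 2337, b = 777, c = 923, d = 776.
Risk in exposed = 2337/3114 = 0.75048; risk in unexposed = 923/1699 = 0.54326.
RR = 0.75048/0.54326 = 1.38144
AR% = (RR − 1)/RR × 100 = (1.38144 − 1)/1.38144 × 100 = 27.6117%

27.6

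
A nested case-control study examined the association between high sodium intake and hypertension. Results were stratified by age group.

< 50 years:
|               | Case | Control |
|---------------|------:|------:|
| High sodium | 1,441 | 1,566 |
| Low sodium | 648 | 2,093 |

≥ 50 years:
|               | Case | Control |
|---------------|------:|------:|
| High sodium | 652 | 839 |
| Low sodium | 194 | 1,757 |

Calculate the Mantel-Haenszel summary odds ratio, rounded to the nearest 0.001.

OR_MH = Σ(aᵢdᵢ/nᵢ) / Σ(bᵢcᵢ/nᵢ), where nᵢ is the stratum total.
Stratum 1 (< 50 years): n = 5748; a·d/n = 1441·2093/5748 = 524.7065; b·c/n = 1566·648/5748 = 176.5428
Stratum 2 (≥ 50 years): n = 3442; a·d/n = 652·1757/3442 = 332.8193; b·c/n = 839·194/3442 = 47.2882
OR_MH = (524.7065 + 332.8193) / (176.5428 + 47.2882) = 857.5258 / 223.8310 = 3.83113

3.831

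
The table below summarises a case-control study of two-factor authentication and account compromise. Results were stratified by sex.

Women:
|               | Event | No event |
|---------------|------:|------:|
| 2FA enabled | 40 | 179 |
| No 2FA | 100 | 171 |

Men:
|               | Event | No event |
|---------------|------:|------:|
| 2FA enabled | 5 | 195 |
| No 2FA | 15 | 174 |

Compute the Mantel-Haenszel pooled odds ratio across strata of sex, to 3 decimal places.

OR_MH = Σ(aᵢdᵢ/nᵢ) / Σ(bᵢcᵢ/nᵢ), where nᵢ is the stratum total.
Stratum 1 (Women): n = 490; a·d/n = 40·171/490 = 13.9592; b·c/n = 179·100/490 = 36.5306
Stratum 2 (Men): n = 389; a·d/n = 5·174/389 = 2.2365; b·c/n = 195·15/389 = 7.5193
OR_MH = (13.9592 + 2.2365) / (36.5306 + 7.5193) = 16.1957 / 44.0499 = 0.36767

0.368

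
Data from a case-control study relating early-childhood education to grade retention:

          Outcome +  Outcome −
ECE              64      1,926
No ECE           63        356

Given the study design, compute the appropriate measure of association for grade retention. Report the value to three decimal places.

0.188

Cells: a = 64, b = 1926, c = 63, d = 356.
This is a case-control study: participants were sampled on outcome status, so risks in the source population cannot be estimated directly — relative risk is not valid here. The odds ratio is the appropriate measure.
OR = (a·d)/(b·c) = (64 × 356) / (1926 × 63) = 22784 / 121338 = 0.18777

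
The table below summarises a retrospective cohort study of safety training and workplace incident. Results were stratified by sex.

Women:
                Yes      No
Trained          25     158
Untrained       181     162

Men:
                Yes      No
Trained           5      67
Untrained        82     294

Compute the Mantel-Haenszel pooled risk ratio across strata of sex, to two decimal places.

0.27

RR_MH = Σ(aᵢ·n₀ᵢ/nᵢ) / Σ(cᵢ·n₁ᵢ/nᵢ), with n₁ᵢ = aᵢ+bᵢ (exposed), n₀ᵢ = cᵢ+dᵢ (unexposed), nᵢ = n₁ᵢ+n₀ᵢ.
Stratum 1 (Women): n₁ = 183, n₀ = 343, n = 526; a·n₀/n = 25·343/526 = 16.3023; c·n₁/n = 181·183/526 = 62.9715
Stratum 2 (Men): n₁ = 72, n₀ = 376, n = 448; a·n₀/n = 5·376/448 = 4.1964; c·n₁/n = 82·72/448 = 13.1786
RR_MH = (16.3023 + 4.1964) / (62.9715 + 13.1786) = 20.4987 / 76.1501 = 0.26919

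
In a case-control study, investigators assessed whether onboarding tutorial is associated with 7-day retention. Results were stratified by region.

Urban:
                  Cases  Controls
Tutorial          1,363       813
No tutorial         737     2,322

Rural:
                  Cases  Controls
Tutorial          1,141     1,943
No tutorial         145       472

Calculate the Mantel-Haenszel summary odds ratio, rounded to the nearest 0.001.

OR_MH = Σ(aᵢdᵢ/nᵢ) / Σ(bᵢcᵢ/nᵢ), where nᵢ is the stratum total.
Stratum 1 (Urban): n = 5235; a·d/n = 1363·2322/5235 = 604.5628; b·c/n = 813·737/5235 = 114.4567
Stratum 2 (Rural): n = 3701; a·d/n = 1141·472/3701 = 145.5153; b·c/n = 1943·145/3701 = 76.1240
OR_MH = (604.5628 + 145.5153) / (114.4567 + 76.1240) = 750.0780 / 190.5808 = 3.93575

3.936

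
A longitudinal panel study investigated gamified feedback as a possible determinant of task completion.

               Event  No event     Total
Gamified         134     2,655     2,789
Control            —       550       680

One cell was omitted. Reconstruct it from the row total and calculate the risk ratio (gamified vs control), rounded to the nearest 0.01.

0.25

The missing cell is in the unexposed row: 680 − 550 = 130.
So a = 134, b = 2655, c = 130, d = 550.
RR = [a/(a+b)] / [c/(c+d)] = (134/2789) / (130/680) = 0.04805/0.19118 = 0.25132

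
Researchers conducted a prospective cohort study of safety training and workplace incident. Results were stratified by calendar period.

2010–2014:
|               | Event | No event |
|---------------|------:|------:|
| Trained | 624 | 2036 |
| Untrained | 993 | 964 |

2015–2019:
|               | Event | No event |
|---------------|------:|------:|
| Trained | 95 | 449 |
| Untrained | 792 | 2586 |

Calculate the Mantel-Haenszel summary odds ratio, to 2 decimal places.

OR_MH = Σ(aᵢdᵢ/nᵢ) / Σ(bᵢcᵢ/nᵢ), where nᵢ is the stratum total.
Stratum 1 (2010–2014): n = 4617; a·d/n = 624·964/4617 = 130.2872; b·c/n = 2036·993/4617 = 437.8921
Stratum 2 (2015–2019): n = 3922; a·d/n = 95·2586/3922 = 62.6390; b·c/n = 449·792/3922 = 90.6701
OR_MH = (130.2872 + 62.6390) / (437.8921 + 90.6701) = 192.9262 / 528.5622 = 0.36500

0.37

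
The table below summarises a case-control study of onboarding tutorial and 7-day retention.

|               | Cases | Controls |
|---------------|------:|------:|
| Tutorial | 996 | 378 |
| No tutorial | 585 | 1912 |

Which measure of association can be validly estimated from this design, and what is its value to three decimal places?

Cells: a = 996, b = 378, c = 585, d = 1912.
This is a case-control study: participants were sampled on outcome status, so risks in the source population cannot be estimated directly — relative risk is not valid here. The odds ratio is the appropriate measure.
OR = (a·d)/(b·c) = (996 × 1912) / (378 × 585) = 1904352 / 221130 = 8.61191

8.612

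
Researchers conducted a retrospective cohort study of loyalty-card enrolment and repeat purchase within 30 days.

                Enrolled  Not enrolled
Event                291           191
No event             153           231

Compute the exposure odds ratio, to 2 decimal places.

2.30

Reading the table with exposure as columns: a = 291 (Enrolled, case), b = 153 (Enrolled, non-case), c = 191 (Not enrolled, case), d = 231.
OR = (a·d)/(b·c) = (291 × 231) / (153 × 191) = 67221 / 29223 = 2.30028
The odds of repeat purchase within 30 days are about 2.30 times as high in the enrolled group.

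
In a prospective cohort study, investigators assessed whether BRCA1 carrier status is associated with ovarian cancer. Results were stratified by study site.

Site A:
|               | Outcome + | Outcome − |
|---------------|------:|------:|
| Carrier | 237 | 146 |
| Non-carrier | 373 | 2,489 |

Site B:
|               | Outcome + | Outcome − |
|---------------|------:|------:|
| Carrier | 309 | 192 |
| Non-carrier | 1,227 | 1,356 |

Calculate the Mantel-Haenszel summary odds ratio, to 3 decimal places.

3.409

OR_MH = Σ(aᵢdᵢ/nᵢ) / Σ(bᵢcᵢ/nᵢ), where nᵢ is the stratum total.
Stratum 1 (Site A): n = 3245; a·d/n = 237·2489/3245 = 181.7852; b·c/n = 146·373/3245 = 16.7821
Stratum 2 (Site B): n = 3084; a·d/n = 309·1356/3084 = 135.8638; b·c/n = 192·1227/3084 = 76.3891
OR_MH = (181.7852 + 135.8638) / (16.7821 + 76.3891) = 317.6490 / 93.1712 = 3.40930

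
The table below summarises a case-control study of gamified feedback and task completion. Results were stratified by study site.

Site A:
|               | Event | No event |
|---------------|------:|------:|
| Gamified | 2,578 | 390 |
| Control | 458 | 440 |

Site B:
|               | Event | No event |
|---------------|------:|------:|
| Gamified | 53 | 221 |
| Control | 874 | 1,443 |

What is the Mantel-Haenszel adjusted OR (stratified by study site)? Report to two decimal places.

OR_MH = Σ(aᵢdᵢ/nᵢ) / Σ(bᵢcᵢ/nᵢ), where nᵢ is the stratum total.
Stratum 1 (Site A): n = 3866; a·d/n = 2578·440/3866 = 293.4092; b·c/n = 390·458/3866 = 46.2028
Stratum 2 (Site B): n = 2591; a·d/n = 53·1443/2591 = 29.5172; b·c/n = 221·874/2591 = 74.5481
OR_MH = (293.4092 + 29.5172) / (46.2028 + 74.5481) = 322.9264 / 120.7508 = 2.67432

2.67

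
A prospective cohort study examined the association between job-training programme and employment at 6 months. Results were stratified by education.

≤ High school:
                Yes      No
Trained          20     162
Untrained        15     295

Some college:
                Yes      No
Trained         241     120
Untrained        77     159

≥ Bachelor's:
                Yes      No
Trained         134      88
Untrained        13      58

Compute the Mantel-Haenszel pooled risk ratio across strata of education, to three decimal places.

2.265

RR_MH = Σ(aᵢ·n₀ᵢ/nᵢ) / Σ(cᵢ·n₁ᵢ/nᵢ), with n₁ᵢ = aᵢ+bᵢ (exposed), n₀ᵢ = cᵢ+dᵢ (unexposed), nᵢ = n₁ᵢ+n₀ᵢ.
Stratum 1 (≤ High school): n₁ = 182, n₀ = 310, n = 492; a·n₀/n = 20·310/492 = 12.6016; c·n₁/n = 15·182/492 = 5.5488
Stratum 2 (Some college): n₁ = 361, n₀ = 236, n = 597; a·n₀/n = 241·236/597 = 95.2697; c·n₁/n = 77·361/597 = 46.5611
Stratum 3 (≥ Bachelor's): n₁ = 222, n₀ = 71, n = 293; a·n₀/n = 134·71/293 = 32.4710; c·n₁/n = 13·222/293 = 9.8498
RR_MH = (12.6016 + 95.2697 + 32.4710) / (5.5488 + 46.5611 + 9.8498) = 140.3423 / 61.9597 = 2.26506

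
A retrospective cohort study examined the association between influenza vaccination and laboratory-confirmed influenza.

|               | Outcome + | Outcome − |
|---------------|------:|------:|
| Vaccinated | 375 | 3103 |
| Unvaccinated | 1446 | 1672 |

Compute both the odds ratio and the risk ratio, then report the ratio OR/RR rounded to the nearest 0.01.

0.60

Cells: a = 375, b = 3103, c = 1446, d = 1672.
OR = (375·1672)/(3103·1446) = 627000/4486938 = 0.13974
Risk in exposed = 375/3478 = 0.10782; risk in unexposed = 1446/3118 = 0.46376; RR = 0.23249
OR/RR = 0.13974 / 0.23249 = 0.60105
The outcome is not rare, so the OR lies further from 1 than the RR.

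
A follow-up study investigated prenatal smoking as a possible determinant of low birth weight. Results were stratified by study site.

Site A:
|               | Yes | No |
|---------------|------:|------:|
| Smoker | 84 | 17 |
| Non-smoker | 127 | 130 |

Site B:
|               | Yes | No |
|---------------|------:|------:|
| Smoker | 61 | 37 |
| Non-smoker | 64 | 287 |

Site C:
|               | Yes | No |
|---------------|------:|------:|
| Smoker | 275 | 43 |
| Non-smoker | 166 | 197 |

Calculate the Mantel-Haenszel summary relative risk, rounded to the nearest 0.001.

2.000

RR_MH = Σ(aᵢ·n₀ᵢ/nᵢ) / Σ(cᵢ·n₁ᵢ/nᵢ), with n₁ᵢ = aᵢ+bᵢ (exposed), n₀ᵢ = cᵢ+dᵢ (unexposed), nᵢ = n₁ᵢ+n₀ᵢ.
Stratum 1 (Site A): n₁ = 101, n₀ = 257, n = 358; a·n₀/n = 84·257/358 = 60.3017; c·n₁/n = 127·101/358 = 35.8296
Stratum 2 (Site B): n₁ = 98, n₀ = 351, n = 449; a·n₀/n = 61·351/449 = 47.6860; c·n₁/n = 64·98/449 = 13.9688
Stratum 3 (Site C): n₁ = 318, n₀ = 363, n = 681; a·n₀/n = 275·363/681 = 146.5859; c·n₁/n = 166·318/681 = 77.5154
RR_MH = (60.3017 + 47.6860 + 146.5859) / (35.8296 + 13.9688 + 77.5154) = 254.5735 / 127.3138 = 1.99957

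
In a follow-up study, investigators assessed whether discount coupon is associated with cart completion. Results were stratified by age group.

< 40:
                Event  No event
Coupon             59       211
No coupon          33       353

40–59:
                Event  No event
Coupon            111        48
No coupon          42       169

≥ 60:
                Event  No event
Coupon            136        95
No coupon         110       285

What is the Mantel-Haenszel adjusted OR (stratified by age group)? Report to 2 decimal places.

OR_MH = Σ(aᵢdᵢ/nᵢ) / Σ(bᵢcᵢ/nᵢ), where nᵢ is the stratum total.
Stratum 1 (< 40): n = 656; a·d/n = 59·353/656 = 31.7485; b·c/n = 211·33/656 = 10.6143
Stratum 2 (40–59): n = 370; a·d/n = 111·169/370 = 50.7000; b·c/n = 48·42/370 = 5.4486
Stratum 3 (≥ 60): n = 626; a·d/n = 136·285/626 = 61.9169; b·c/n = 95·110/626 = 16.6933
OR_MH = (31.7485 + 50.7000 + 61.9169) / (10.6143 + 5.4486 + 16.6933) = 144.3654 / 32.7563 = 4.40726

4.41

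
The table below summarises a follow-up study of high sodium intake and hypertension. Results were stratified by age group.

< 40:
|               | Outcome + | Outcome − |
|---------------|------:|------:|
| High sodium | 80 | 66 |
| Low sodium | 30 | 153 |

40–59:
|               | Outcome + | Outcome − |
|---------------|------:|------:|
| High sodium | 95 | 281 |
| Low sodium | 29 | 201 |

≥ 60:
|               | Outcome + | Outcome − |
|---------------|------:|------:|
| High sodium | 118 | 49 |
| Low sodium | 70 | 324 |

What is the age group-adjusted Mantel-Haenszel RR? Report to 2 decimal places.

RR_MH = Σ(aᵢ·n₀ᵢ/nᵢ) / Σ(cᵢ·n₁ᵢ/nᵢ), with n₁ᵢ = aᵢ+bᵢ (exposed), n₀ᵢ = cᵢ+dᵢ (unexposed), nᵢ = n₁ᵢ+n₀ᵢ.
Stratum 1 (< 40): n₁ = 146, n₀ = 183, n = 329; a·n₀/n = 80·183/329 = 44.4985; c·n₁/n = 30·146/329 = 13.3131
Stratum 2 (40–59): n₁ = 376, n₀ = 230, n = 606; a·n₀/n = 95·230/606 = 36.0561; c·n₁/n = 29·376/606 = 17.9934
Stratum 3 (≥ 60): n₁ = 167, n₀ = 394, n = 561; a·n₀/n = 118·394/561 = 82.8734; c·n₁/n = 70·167/561 = 20.8378
RR_MH = (44.4985 + 36.0561 + 82.8734) / (13.3131 + 17.9934 + 20.8378) = 163.4280 / 52.1443 = 3.13415

3.13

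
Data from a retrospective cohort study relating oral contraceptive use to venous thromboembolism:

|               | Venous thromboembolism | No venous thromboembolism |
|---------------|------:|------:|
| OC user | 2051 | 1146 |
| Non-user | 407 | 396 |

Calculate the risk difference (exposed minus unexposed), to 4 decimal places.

0.1347

Cells: a = 2051, b = 1146, c = 407, d = 396.
Risk in exposed = 2051/3197 = 0.641539; risk in unexposed = 407/803 = 0.506849.
Risk difference = 0.641539 − 0.506849 = 0.134690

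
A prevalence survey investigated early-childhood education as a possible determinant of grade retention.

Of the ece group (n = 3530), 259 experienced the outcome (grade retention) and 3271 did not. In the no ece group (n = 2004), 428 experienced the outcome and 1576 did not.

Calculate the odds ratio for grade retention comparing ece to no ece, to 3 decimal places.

From the description: a = 259, b = 3271, c = 428, d = 1576.
OR = (a·d)/(b·c) = (259 × 1576) / (3271 × 428) = 408184 / 1399988 = 0.29156
Exposure is associated with lower odds of grade retention (OR = 0.29 < 1).

0.292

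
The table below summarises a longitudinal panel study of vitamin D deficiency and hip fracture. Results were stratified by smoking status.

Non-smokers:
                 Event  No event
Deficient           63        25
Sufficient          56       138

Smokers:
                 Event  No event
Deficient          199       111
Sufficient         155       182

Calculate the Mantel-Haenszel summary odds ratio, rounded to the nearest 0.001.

2.751

OR_MH = Σ(aᵢdᵢ/nᵢ) / Σ(bᵢcᵢ/nᵢ), where nᵢ is the stratum total.
Stratum 1 (Non-smokers): n = 282; a·d/n = 63·138/282 = 30.8298; b·c/n = 25·56/282 = 4.9645
Stratum 2 (Smokers): n = 647; a·d/n = 199·182/647 = 55.9784; b·c/n = 111·155/647 = 26.5920
OR_MH = (30.8298 + 55.9784) / (4.9645 + 26.5920) = 86.8081 / 31.5565 = 2.75088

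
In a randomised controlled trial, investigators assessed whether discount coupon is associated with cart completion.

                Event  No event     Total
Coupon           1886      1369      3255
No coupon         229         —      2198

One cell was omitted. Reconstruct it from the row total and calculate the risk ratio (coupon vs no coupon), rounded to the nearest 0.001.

5.561

The missing cell is in the unexposed row: 2198 − 229 = 1969.
So a = 1886, b = 1369, c = 229, d = 1969.
RR = [a/(a+b)] / [c/(c+d)] = (1886/3255) / (229/2198) = 0.57942/0.10419 = 5.56138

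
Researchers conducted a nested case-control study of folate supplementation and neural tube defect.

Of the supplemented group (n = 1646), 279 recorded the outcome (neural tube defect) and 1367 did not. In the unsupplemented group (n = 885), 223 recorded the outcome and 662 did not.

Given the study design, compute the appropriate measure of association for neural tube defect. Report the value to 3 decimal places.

0.606

From the description: a = 279, b = 1367, c = 223, d = 662.
This is a nested case-control study: participants were sampled on outcome status, so risks in the source population cannot be estimated directly — relative risk is not valid here. The odds ratio is the appropriate measure.
OR = (a·d)/(b·c) = (279 × 662) / (1367 × 223) = 184698 / 304841 = 0.60588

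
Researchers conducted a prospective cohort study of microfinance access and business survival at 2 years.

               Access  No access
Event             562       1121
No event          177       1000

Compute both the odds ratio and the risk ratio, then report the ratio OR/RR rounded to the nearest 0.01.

Reading the table with exposure as columns: a = 562 (Access, case), b = 177 (Access, non-case), c = 1121 (No access, case), d = 1000.
OR = (562·1000)/(177·1121) = 562000/198417 = 2.83242
Risk in exposed = 562/739 = 0.76049; risk in unexposed = 1121/2121 = 0.52852; RR = 1.43889
OR/RR = 2.83242 / 1.43889 = 1.96848
The outcome is not rare, so the OR lies further from 1 than the RR.

1.97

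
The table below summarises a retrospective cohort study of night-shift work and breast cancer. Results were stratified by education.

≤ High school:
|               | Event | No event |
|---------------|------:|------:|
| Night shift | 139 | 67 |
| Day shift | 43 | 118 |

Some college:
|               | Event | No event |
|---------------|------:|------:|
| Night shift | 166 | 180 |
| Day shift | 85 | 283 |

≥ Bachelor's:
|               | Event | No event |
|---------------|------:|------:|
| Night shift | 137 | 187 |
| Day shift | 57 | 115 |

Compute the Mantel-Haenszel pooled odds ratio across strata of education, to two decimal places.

2.80

OR_MH = Σ(aᵢdᵢ/nᵢ) / Σ(bᵢcᵢ/nᵢ), where nᵢ is the stratum total.
Stratum 1 (≤ High school): n = 367; a·d/n = 139·118/367 = 44.6921; b·c/n = 67·43/367 = 7.8501
Stratum 2 (Some college): n = 714; a·d/n = 166·283/714 = 65.7955; b·c/n = 180·85/714 = 21.4286
Stratum 3 (≥ Bachelor's): n = 496; a·d/n = 137·115/496 = 31.7641; b·c/n = 187·57/496 = 21.4899
OR_MH = (44.6921 + 65.7955 + 31.7641) / (7.8501 + 21.4286 + 21.4899) = 142.2517 / 50.7686 = 2.80196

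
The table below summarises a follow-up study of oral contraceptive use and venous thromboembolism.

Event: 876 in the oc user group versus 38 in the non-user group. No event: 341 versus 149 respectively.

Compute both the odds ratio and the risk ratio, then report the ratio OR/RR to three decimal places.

From the description: a = 876, b = 341, c = 38, d = 149.
OR = (876·149)/(341·38) = 130524/12958 = 10.07285
Risk in exposed = 876/1217 = 0.71980; risk in unexposed = 38/187 = 0.20321; RR = 3.54219
OR/RR = 10.07285 / 3.54219 = 2.84368
The outcome is not rare, so the OR lies further from 1 than the RR.

2.844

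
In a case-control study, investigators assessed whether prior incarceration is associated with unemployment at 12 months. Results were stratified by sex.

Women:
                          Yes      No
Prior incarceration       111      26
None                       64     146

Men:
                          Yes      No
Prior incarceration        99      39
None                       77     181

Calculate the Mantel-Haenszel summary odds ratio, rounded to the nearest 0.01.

7.43

OR_MH = Σ(aᵢdᵢ/nᵢ) / Σ(bᵢcᵢ/nᵢ), where nᵢ is the stratum total.
Stratum 1 (Women): n = 347; a·d/n = 111·146/347 = 46.7032; b·c/n = 26·64/347 = 4.7954
Stratum 2 (Men): n = 396; a·d/n = 99·181/396 = 45.2500; b·c/n = 39·77/396 = 7.5833
OR_MH = (46.7032 + 45.2500) / (4.7954 + 7.5833) = 91.9532 / 12.3787 = 7.42832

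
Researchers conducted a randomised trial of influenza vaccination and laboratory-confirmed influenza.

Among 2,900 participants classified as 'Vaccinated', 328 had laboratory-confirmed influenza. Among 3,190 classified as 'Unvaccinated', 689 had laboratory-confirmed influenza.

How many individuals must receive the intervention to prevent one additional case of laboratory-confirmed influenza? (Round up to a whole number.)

10

Risk in treated group = 328/2900 = 0.11310; risk in control = 689/3190 = 0.21599.
Absolute risk reduction = 0.21599 − 0.11310 = 0.10288
NNT = 1 / ARR = 1 / 0.10288 = 9.720 → round up → 10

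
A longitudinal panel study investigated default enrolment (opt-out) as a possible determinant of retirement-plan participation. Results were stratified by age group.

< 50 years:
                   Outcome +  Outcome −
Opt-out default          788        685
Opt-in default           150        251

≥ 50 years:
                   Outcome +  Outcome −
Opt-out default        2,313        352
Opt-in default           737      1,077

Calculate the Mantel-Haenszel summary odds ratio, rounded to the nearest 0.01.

5.87

OR_MH = Σ(aᵢdᵢ/nᵢ) / Σ(bᵢcᵢ/nᵢ), where nᵢ is the stratum total.
Stratum 1 (< 50 years): n = 1874; a·d/n = 788·251/1874 = 105.5432; b·c/n = 685·150/1874 = 54.8292
Stratum 2 (≥ 50 years): n = 4479; a·d/n = 2313·1077/4479 = 556.1735; b·c/n = 352·737/4479 = 57.9201
OR_MH = (105.5432 + 556.1735) / (54.8292 + 57.9201) = 661.7167 / 112.7493 = 5.86892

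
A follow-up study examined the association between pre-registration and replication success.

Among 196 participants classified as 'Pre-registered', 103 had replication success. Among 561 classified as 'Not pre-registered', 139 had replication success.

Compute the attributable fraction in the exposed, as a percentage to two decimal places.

From the description: a = 103, b = 93, c = 139, d = 422.
Risk in exposed = 103/196 = 0.52551; risk in unexposed = 139/561 = 0.24777.
RR = 0.52551/0.24777 = 2.12094
AR% = (RR − 1)/RR × 100 = (2.12094 − 1)/2.12094 × 100 = 52.8512%

52.85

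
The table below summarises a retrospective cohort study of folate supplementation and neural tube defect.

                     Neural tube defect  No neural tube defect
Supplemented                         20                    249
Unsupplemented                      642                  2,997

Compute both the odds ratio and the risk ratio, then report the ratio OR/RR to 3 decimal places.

0.890

Cells: a = 20, b = 249, c = 642, d = 2997.
OR = (20·2997)/(249·642) = 59940/159858 = 0.37496
Risk in exposed = 20/269 = 0.07435; risk in unexposed = 642/3639 = 0.17642; RR = 0.42143
OR/RR = 0.37496 / 0.42143 = 0.88973
The outcome is not rare, so the OR lies further from 1 than the RR.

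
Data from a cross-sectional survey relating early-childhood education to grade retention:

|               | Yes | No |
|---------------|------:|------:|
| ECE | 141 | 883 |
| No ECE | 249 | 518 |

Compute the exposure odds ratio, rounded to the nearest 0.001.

Cells: a = 141, b = 883, c = 249, d = 518.
OR = (a·d)/(b·c) = (141 × 518) / (883 × 249) = 73038 / 219867 = 0.33219
Exposure is associated with lower odds of grade retention (OR = 0.33 < 1).

0.332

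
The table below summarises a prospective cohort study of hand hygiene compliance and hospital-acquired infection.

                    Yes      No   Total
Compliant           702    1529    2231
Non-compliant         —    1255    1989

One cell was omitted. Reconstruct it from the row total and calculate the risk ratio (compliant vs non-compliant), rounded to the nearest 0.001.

The missing cell is in the unexposed row: 1989 − 1255 = 734.
So a = 702, b = 1529, c = 734, d = 1255.
RR = [a/(a+b)] / [c/(c+d)] = (702/2231) / (734/1989) = 0.31466/0.36903 = 0.85266

0.853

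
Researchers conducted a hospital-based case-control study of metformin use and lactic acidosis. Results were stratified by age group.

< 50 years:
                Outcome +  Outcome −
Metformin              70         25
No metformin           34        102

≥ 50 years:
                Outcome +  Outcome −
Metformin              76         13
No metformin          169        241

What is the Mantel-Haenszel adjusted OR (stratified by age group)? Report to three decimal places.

8.366

OR_MH = Σ(aᵢdᵢ/nᵢ) / Σ(bᵢcᵢ/nᵢ), where nᵢ is the stratum total.
Stratum 1 (< 50 years): n = 231; a·d/n = 70·102/231 = 30.9091; b·c/n = 25·34/231 = 3.6797
Stratum 2 (≥ 50 years): n = 499; a·d/n = 76·241/499 = 36.7054; b·c/n = 13·169/499 = 4.4028
OR_MH = (30.9091 + 36.7054) / (3.6797 + 4.4028) = 67.6145 / 8.0825 = 8.36559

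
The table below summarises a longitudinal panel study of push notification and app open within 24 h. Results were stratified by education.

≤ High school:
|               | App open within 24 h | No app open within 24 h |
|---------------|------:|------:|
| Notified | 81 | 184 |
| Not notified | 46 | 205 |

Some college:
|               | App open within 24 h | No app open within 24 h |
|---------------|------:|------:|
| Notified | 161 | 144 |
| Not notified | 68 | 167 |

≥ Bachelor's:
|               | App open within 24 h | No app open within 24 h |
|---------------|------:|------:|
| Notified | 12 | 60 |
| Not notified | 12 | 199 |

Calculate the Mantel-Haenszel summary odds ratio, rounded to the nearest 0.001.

OR_MH = Σ(aᵢdᵢ/nᵢ) / Σ(bᵢcᵢ/nᵢ), where nᵢ is the stratum total.
Stratum 1 (≤ High school): n = 516; a·d/n = 81·205/516 = 32.1802; b·c/n = 184·46/516 = 16.4031
Stratum 2 (Some college): n = 540; a·d/n = 161·167/540 = 49.7907; b·c/n = 144·68/540 = 18.1333
Stratum 3 (≥ Bachelor's): n = 283; a·d/n = 12·199/283 = 8.4382; b·c/n = 60·12/283 = 2.5442
OR_MH = (32.1802 + 49.7907 + 8.4382) / (16.4031 + 18.1333 + 2.5442) = 90.4091 / 37.0806 = 2.43818

2.438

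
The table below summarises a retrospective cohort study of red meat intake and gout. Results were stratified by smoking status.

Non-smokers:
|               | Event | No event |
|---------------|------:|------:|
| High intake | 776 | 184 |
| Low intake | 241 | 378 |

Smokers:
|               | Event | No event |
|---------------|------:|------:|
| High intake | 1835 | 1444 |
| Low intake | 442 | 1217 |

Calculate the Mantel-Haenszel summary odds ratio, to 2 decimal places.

4.06

OR_MH = Σ(aᵢdᵢ/nᵢ) / Σ(bᵢcᵢ/nᵢ), where nᵢ is the stratum total.
Stratum 1 (Non-smokers): n = 1579; a·d/n = 776·378/1579 = 185.7682; b·c/n = 184·241/1579 = 28.0836
Stratum 2 (Smokers): n = 4938; a·d/n = 1835·1217/4938 = 452.2469; b·c/n = 1444·442/4938 = 129.2523
OR_MH = (185.7682 + 452.2469) / (28.0836 + 129.2523) = 638.0151 / 157.3359 = 4.05511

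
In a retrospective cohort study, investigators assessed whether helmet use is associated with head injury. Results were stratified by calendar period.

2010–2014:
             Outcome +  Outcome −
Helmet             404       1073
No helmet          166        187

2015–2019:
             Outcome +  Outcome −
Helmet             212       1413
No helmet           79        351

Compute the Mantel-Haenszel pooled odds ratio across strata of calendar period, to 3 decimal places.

0.511

OR_MH = Σ(aᵢdᵢ/nᵢ) / Σ(bᵢcᵢ/nᵢ), where nᵢ is the stratum total.
Stratum 1 (2010–2014): n = 1830; a·d/n = 404·187/1830 = 41.2831; b·c/n = 1073·166/1830 = 97.3322
Stratum 2 (2015–2019): n = 2055; a·d/n = 212·351/2055 = 36.2102; b·c/n = 1413·79/2055 = 54.3197
OR_MH = (41.2831 + 36.2102) / (97.3322 + 54.3197) = 77.4933 / 151.6519 = 0.51099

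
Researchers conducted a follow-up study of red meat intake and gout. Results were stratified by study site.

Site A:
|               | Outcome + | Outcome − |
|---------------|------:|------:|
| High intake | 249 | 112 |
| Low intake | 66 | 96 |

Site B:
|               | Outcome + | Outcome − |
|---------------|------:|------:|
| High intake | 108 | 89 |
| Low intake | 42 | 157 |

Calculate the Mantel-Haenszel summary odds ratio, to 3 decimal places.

OR_MH = Σ(aᵢdᵢ/nᵢ) / Σ(bᵢcᵢ/nᵢ), where nᵢ is the stratum total.
Stratum 1 (Site A): n = 523; a·d/n = 249·96/523 = 45.7055; b·c/n = 112·66/523 = 14.1338
Stratum 2 (Site B): n = 396; a·d/n = 108·157/396 = 42.8182; b·c/n = 89·42/396 = 9.4394
OR_MH = (45.7055 + 42.8182) / (14.1338 + 9.4394) = 88.5237 / 23.5732 = 3.75526

3.755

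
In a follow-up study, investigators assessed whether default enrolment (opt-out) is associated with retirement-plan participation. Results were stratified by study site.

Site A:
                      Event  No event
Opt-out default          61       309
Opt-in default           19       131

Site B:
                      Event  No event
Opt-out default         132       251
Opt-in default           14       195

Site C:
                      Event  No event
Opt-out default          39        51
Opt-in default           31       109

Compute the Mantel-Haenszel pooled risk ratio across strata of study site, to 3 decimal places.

2.534

RR_MH = Σ(aᵢ·n₀ᵢ/nᵢ) / Σ(cᵢ·n₁ᵢ/nᵢ), with n₁ᵢ = aᵢ+bᵢ (exposed), n₀ᵢ = cᵢ+dᵢ (unexposed), nᵢ = n₁ᵢ+n₀ᵢ.
Stratum 1 (Site A): n₁ = 370, n₀ = 150, n = 520; a·n₀/n = 61·150/520 = 17.5962; c·n₁/n = 19·370/520 = 13.5192
Stratum 2 (Site B): n₁ = 383, n₀ = 209, n = 592; a·n₀/n = 132·209/592 = 46.6014; c·n₁/n = 14·383/592 = 9.0574
Stratum 3 (Site C): n₁ = 90, n₀ = 140, n = 230; a·n₀/n = 39·140/230 = 23.7391; c·n₁/n = 31·90/230 = 12.1304
RR_MH = (17.5962 + 46.6014 + 23.7391) / (13.5192 + 9.0574 + 12.1304) = 87.9366 / 34.7071 = 2.53368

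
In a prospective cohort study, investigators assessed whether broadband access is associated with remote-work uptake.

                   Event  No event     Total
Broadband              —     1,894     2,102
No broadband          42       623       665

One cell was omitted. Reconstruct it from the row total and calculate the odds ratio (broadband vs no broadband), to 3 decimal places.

The missing cell is in the exposed row: 2102 − 1894 = 208.
So a = 208, b = 1894, c = 42, d = 623.
OR = (a·d)/(b·c) = (208 × 623) / (1894 × 42) = 129584 / 79548 = 1.62900

1.629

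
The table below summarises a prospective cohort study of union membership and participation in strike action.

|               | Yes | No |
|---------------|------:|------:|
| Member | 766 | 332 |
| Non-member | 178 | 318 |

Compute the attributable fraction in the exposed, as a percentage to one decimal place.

Cells: a = 766, b = 332, c = 178, d = 318.
Risk in exposed = 766/1098 = 0.69763; risk in unexposed = 178/496 = 0.35887.
RR = 0.69763/0.35887 = 1.94396
AR% = (RR − 1)/RR × 100 = (1.94396 − 1)/1.94396 × 100 = 48.5587%

48.6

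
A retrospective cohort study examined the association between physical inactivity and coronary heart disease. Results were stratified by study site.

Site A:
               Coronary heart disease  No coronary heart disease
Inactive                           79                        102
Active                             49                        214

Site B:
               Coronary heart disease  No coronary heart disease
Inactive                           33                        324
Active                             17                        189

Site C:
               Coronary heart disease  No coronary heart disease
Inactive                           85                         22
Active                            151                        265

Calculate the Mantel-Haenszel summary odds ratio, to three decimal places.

3.367

OR_MH = Σ(aᵢdᵢ/nᵢ) / Σ(bᵢcᵢ/nᵢ), where nᵢ is the stratum total.
Stratum 1 (Site A): n = 444; a·d/n = 79·214/444 = 38.0766; b·c/n = 102·49/444 = 11.2568
Stratum 2 (Site B): n = 563; a·d/n = 33·189/563 = 11.0782; b·c/n = 324·17/563 = 9.7833
Stratum 3 (Site C): n = 523; a·d/n = 85·265/523 = 43.0688; b·c/n = 22·151/523 = 6.3518
OR_MH = (38.0766 + 11.0782 + 43.0688) / (11.2568 + 9.7833 + 6.3518) = 92.2236 / 27.3919 = 3.36682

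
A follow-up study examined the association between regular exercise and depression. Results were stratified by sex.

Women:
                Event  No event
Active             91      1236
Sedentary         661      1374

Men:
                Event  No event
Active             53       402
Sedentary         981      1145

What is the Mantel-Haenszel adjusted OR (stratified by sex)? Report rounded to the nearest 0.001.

OR_MH = Σ(aᵢdᵢ/nᵢ) / Σ(bᵢcᵢ/nᵢ), where nᵢ is the stratum total.
Stratum 1 (Women): n = 3362; a·d/n = 91·1374/3362 = 37.1904; b·c/n = 1236·661/3362 = 243.0089
Stratum 2 (Men): n = 2581; a·d/n = 53·1145/2581 = 23.5122; b·c/n = 402·981/2581 = 152.7943
OR_MH = (37.1904 + 23.5122) / (243.0089 + 152.7943) = 60.7026 / 395.8032 = 0.15337

0.153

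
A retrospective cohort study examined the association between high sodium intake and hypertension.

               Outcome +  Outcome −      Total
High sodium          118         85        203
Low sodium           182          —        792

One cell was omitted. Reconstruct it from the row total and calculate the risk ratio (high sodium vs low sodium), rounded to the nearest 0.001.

2.530

The missing cell is in the unexposed row: 792 − 182 = 610.
So a = 118, b = 85, c = 182, d = 610.
RR = [a/(a+b)] / [c/(c+d)] = (118/203) / (182/792) = 0.58128/0.22980 = 2.52953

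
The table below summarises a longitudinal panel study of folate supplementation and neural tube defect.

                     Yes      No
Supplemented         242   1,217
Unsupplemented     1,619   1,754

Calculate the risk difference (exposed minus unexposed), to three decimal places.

-0.314

Cells: a = 242, b = 1217, c = 1619, d = 1754.
Risk in exposed = 242/1459 = 0.165867; risk in unexposed = 1619/3373 = 0.479988.
Risk difference = 0.165867 − 0.479988 = -0.314121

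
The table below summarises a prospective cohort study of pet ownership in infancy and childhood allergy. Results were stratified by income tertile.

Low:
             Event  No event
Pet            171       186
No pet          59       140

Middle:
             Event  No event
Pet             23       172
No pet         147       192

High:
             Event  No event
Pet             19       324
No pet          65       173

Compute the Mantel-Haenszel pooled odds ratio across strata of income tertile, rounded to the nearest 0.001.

OR_MH = Σ(aᵢdᵢ/nᵢ) / Σ(bᵢcᵢ/nᵢ), where nᵢ is the stratum total.
Stratum 1 (Low): n = 556; a·d/n = 171·140/556 = 43.0576; b·c/n = 186·59/556 = 19.7374
Stratum 2 (Middle): n = 534; a·d/n = 23·192/534 = 8.2697; b·c/n = 172·147/534 = 47.3483
Stratum 3 (High): n = 581; a·d/n = 19·173/581 = 5.6575; b·c/n = 324·65/581 = 36.2478
OR_MH = (43.0576 + 8.2697 + 5.6575) / (19.7374 + 47.3483 + 36.2478) = 56.9847 / 103.3336 = 0.55146

0.551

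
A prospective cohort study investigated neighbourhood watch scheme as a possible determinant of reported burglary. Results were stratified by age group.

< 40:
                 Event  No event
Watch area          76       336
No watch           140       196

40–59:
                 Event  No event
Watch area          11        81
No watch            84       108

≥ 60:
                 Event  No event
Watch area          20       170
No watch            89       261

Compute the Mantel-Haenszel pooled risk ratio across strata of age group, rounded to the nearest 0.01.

0.40

RR_MH = Σ(aᵢ·n₀ᵢ/nᵢ) / Σ(cᵢ·n₁ᵢ/nᵢ), with n₁ᵢ = aᵢ+bᵢ (exposed), n₀ᵢ = cᵢ+dᵢ (unexposed), nᵢ = n₁ᵢ+n₀ᵢ.
Stratum 1 (< 40): n₁ = 412, n₀ = 336, n = 748; a·n₀/n = 76·336/748 = 34.1390; c·n₁/n = 140·412/748 = 77.1123
Stratum 2 (40–59): n₁ = 92, n₀ = 192, n = 284; a·n₀/n = 11·192/284 = 7.4366; c·n₁/n = 84·92/284 = 27.2113
Stratum 3 (≥ 60): n₁ = 190, n₀ = 350, n = 540; a·n₀/n = 20·350/540 = 12.9630; c·n₁/n = 89·190/540 = 31.3148
RR_MH = (34.1390 + 7.4366 + 12.9630) / (77.1123 + 27.2113 + 31.3148) = 54.5386 / 135.6384 = 0.40209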